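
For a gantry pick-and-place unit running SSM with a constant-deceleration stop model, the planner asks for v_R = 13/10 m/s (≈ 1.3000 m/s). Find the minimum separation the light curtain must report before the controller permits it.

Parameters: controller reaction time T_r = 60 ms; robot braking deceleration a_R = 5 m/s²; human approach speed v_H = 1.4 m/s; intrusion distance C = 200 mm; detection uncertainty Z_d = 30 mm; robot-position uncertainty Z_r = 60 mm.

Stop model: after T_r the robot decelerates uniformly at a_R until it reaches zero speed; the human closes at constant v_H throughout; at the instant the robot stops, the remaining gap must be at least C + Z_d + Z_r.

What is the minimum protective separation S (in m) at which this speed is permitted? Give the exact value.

S_min = 197/200 m = 0.9850 m

stop time T_s = (13/10)/5 = 0.2600 s
robot in T_r: 1.3000·0.0600 = 0.0780 m
robot covers 1.3000·0.2600 − ½·5.0000·0.2600² = 0.1690 m while stopping
human over T_r+T_s: 1.4000·(0.0600+0.2600) = 0.4480 m
margins: 0.2000+0.0300+0.0600 = 0.2900 m
S_min ≈ 0.0780+0.1690+0.4480+0.2900  ⇒  S_min = 197/200 m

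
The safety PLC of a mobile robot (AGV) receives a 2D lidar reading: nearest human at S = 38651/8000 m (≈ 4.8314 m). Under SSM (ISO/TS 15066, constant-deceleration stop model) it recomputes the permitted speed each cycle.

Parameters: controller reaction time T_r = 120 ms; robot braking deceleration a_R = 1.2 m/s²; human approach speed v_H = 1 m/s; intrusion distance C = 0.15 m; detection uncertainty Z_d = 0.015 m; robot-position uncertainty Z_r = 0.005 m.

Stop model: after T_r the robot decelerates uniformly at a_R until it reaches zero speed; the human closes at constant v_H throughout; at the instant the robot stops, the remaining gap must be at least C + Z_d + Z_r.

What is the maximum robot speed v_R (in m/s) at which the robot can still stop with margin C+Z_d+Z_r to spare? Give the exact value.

v_R_max = 47/20 m/s = 2.3500 m/s

quadratic (5/12)·v² + (143/150)·v + (-36331/8000) = 0
  disc = (143/150)² − 4·(5/12)·(-36331/8000) = 3052009/360000 ; √disc = 1747/600
  v_R = (−(143/150) + 1747/600) / (2·(5/12)) = 47/20 m/s
check:
braking lasts T_s = (47/20)/(6/5) = 1.9583 s
robot in T_r: 2.3500·0.1200 = 0.2820 m
braking distance = 2.3500²/(2·1.2000) = 2.3010 m
human over T_r+T_s: 1.0000·(0.1200+1.9583) = 2.0783 m
residual clearance needed = 0.1500+0.0150+0.0050 = 0.1700 m
sum ≈ 0.2820+2.3010+2.0783+0.1700 ≈ 4.8314 m = S ✓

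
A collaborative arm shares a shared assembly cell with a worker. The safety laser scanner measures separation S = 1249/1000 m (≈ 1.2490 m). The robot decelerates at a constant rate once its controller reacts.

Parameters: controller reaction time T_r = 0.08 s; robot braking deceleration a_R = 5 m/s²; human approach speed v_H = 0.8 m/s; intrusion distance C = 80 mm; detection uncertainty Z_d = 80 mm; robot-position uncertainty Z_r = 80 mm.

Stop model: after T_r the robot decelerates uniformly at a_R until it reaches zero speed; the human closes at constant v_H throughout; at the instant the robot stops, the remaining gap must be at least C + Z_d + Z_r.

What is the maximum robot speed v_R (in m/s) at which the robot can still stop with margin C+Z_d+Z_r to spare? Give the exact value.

collect terms ⇒ (1/10)·v_R² + (6/25)·v_R + (-189/200) = 0
  disc = (6/25)² − 4·(1/10)·(-189/200) = 1089/2500 ; √disc = 33/50
  v_R = (−(6/25) + 33/50) / (2·(1/10)) = 21/10 m/s
check:
braking lasts T_s = (21/10)/5 = 0.4200 s
robot in T_r: 2.1000·0.0800 = 0.1680 m
robot under decel: 2.1000²/(2·5.0000) = 0.4410 m
person approaches 0.8000·(0.0800+0.4200) = 0.4000 m
margins: 0.0800+0.0800+0.0800 = 0.2400 m
sum ≈ 0.1680+0.4410+0.4000+0.2400 ≈ 1.2490 m = S ✓

v_R_max = 21/10 m/s = 2.1000 m/s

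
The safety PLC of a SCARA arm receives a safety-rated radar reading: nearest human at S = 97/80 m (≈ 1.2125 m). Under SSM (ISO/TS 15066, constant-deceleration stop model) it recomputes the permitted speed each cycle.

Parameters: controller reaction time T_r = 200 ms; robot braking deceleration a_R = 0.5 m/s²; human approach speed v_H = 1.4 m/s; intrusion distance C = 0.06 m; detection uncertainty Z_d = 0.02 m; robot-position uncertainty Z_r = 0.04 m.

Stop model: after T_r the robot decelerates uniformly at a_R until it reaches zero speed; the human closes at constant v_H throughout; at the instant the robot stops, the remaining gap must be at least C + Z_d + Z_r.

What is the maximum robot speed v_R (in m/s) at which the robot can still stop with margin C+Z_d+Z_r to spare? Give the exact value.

v_R_max = 1/4 m/s = 0.2500 m/s

at the boundary: (1)·v² + (3)·v + (-13/16) = 0
  disc = (3)² − 4·(1)·(-13/16) = 49/4 ; √disc = 7/2
  v_R = (−(3) + 7/2) / (2·(1)) = 1/4 m/s
check:
stop time T_s = (1/4)/(1/2) = 0.5000 s
reaction-phase robot travel = 0.2500·0.2000 = 0.0500 m
robot under decel: 0.2500²/(2·0.5000) = 0.0625 m
human closes 1.4000·0.7000 = 0.9800 m
C+Z_d+Z_r = 0.0600+0.0200+0.0400 = 0.1200 m
sum ≈ 0.0500+0.0625+0.9800+0.1200 ≈ 1.2125 m = S ✓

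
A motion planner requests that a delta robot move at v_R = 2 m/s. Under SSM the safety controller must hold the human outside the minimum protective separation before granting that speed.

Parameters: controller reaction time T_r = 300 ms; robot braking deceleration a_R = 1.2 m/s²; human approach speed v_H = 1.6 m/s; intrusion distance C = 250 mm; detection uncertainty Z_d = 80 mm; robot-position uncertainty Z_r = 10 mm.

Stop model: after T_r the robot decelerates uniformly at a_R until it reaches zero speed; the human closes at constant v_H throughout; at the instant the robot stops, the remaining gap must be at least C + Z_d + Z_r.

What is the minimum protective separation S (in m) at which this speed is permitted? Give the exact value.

S_min = 863/150 m = 5.7533 m

braking lasts T_s = 2/(6/5) = 1.6667 s
robot covers v_R·T_r = 2.0000·0.3000 = 0.6000 m before braking
robot covers 2.0000·1.6667 − ½·1.2000·1.6667² = 1.6667 m while stopping
human over T_r+T_s: 1.6000·(0.3000+1.6667) = 3.1467 m
margins: 0.2500+0.0800+0.0100 = 0.3400 m
S_min ≈ 0.6000+1.6667+3.1467+0.3400  ⇒  S_min = 863/150 m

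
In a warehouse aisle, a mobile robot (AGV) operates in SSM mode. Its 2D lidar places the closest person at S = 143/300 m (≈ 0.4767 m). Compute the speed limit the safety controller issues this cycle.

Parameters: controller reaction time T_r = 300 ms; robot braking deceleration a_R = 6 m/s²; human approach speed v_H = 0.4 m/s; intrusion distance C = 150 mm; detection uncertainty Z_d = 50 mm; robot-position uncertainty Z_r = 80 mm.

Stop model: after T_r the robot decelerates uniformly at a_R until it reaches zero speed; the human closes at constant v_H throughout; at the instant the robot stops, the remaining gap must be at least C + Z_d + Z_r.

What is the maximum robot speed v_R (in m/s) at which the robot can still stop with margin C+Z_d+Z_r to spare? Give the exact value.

collect terms ⇒ (1/12)·v_R² + (11/30)·v_R + (-23/300) = 0
  disc = (11/30)² − 4·(1/12)·(-23/300) = 4/25 ; √disc = 2/5
  v_R = (−(11/30) + 2/5) / (2·(1/12)) = 1/5 m/s
check:
braking lasts T_s = (1/5)/6 = 0.0333 s
robot covers v_R·T_r = 0.2000·0.3000 = 0.0600 m before braking
robot under decel: 0.2000²/(2·6.0000) = 0.0033 m
human closes 0.4000·0.3333 = 0.1333 m
C+Z_d+Z_r = 0.1500+0.0500+0.0800 = 0.2800 m
sum ≈ 0.0600+0.0033+0.1333+0.2800 ≈ 0.4767 m = S ✓

v_R_max = 1/5 m/s = 0.2000 m/s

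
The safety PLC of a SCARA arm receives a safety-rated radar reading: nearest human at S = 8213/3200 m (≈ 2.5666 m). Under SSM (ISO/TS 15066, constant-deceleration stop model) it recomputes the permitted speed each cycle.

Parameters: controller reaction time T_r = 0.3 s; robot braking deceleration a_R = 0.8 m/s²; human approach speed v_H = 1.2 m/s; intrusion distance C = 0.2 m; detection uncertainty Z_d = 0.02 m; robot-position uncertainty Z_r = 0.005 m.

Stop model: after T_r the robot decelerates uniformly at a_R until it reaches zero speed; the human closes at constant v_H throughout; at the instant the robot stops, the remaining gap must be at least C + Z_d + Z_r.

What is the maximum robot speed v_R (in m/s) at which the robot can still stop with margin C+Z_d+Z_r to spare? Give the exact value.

quadratic (5/8)·v² + (9/5)·v + (-6341/3200) = 0
  disc = (9/5)² − 4·(5/8)·(-6341/3200) = 52441/6400 ; √disc = 229/80
  v_R = (−(9/5) + 229/80) / (2·(5/8)) = 17/20 m/s
check:
braking lasts T_s = (17/20)/(4/5) = 1.0625 s
robot covers v_R·T_r = 0.8500·0.3000 = 0.2550 m before braking
braking distance = 0.8500²/(2·0.8000) = 0.4516 m
person approaches 1.2000·(0.3000+1.0625) = 1.6350 m
margins: 0.2000+0.0200+0.0050 = 0.2250 m
sum ≈ 0.2550+0.4516+1.6350+0.2250 ≈ 2.5666 m = S ✓

v_R_max = 17/20 m/s = 0.8500 m/s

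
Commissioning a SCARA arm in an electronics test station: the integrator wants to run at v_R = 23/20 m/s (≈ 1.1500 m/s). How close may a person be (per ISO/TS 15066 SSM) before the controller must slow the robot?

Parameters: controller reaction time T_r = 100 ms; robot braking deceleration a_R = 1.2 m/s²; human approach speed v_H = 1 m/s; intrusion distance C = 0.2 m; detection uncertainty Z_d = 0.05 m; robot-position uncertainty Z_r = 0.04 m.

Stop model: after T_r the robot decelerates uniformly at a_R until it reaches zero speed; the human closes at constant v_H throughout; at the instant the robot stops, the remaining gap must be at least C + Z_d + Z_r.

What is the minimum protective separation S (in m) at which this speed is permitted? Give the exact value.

S_min = 3223/1600 m = 2.0144 m

T_s = v_R/a_R = (23/20)/(6/5) = 0.9583 s
reaction-phase robot travel = 1.1500·0.1000 = 0.1150 m
robot covers 1.1500·0.9583 − ½·1.2000·0.9583² = 0.5510 m while stopping
human closes 1.0000·1.0583 = 1.0583 m
C+Z_d+Z_r = 0.2000+0.0500+0.0400 = 0.2900 m
S_min ≈ 0.1150+0.5510+1.0583+0.2900  ⇒  S_min = 3223/1600 m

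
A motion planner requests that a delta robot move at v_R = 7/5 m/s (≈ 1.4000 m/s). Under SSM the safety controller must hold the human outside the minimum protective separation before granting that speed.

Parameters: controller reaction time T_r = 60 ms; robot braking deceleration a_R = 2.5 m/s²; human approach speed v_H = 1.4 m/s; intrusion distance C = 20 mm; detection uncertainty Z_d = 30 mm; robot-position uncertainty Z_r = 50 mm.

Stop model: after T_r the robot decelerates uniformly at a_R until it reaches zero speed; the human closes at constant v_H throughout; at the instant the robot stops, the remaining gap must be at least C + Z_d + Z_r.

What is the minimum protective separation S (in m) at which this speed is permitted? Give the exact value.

stop time T_s = (7/5)/(5/2) = 0.5600 s
robot covers v_R·T_r = 1.4000·0.0600 = 0.0840 m before braking
robot covers 1.4000·0.5600 − ½·2.5000·0.5600² = 0.3920 m while stopping
person approaches 1.4000·(0.0600+0.5600) = 0.8680 m
C+Z_d+Z_r = 0.0200+0.0300+0.0500 = 0.1000 m
S_min ≈ 0.0840+0.3920+0.8680+0.1000  ⇒  S_min = 361/250 m

S_min = 361/250 m = 1.4440 m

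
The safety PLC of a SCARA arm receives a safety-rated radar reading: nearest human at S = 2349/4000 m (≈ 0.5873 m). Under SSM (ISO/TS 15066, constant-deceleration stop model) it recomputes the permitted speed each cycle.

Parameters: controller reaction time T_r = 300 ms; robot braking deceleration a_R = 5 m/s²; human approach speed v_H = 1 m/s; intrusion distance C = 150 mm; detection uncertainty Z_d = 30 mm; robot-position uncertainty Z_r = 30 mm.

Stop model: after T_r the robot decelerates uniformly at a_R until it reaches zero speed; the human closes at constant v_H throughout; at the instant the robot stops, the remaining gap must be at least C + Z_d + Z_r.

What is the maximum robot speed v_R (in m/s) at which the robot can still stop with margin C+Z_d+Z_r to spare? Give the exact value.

v_R_max = 3/20 m/s = 0.1500 m/s

quadratic (1/10)·v² + (1/2)·v + (-309/4000) = 0
  disc = (1/2)² − 4·(1/10)·(-309/4000) = 2809/10000 ; √disc = 53/100
  v_R = (−(1/2) + 53/100) / (2·(1/10)) = 3/20 m/s
check:
stop time T_s = (3/20)/5 = 0.0300 s
robot covers v_R·T_r = 0.1500·0.3000 = 0.0450 m before braking
braking distance = 0.1500²/(2·5.0000) = 0.0022 m
human closes 1.0000·0.3300 = 0.3300 m
residual clearance needed = 0.1500+0.0300+0.0300 = 0.2100 m
sum ≈ 0.0450+0.0022+0.3300+0.2100 ≈ 0.5873 m = S ✓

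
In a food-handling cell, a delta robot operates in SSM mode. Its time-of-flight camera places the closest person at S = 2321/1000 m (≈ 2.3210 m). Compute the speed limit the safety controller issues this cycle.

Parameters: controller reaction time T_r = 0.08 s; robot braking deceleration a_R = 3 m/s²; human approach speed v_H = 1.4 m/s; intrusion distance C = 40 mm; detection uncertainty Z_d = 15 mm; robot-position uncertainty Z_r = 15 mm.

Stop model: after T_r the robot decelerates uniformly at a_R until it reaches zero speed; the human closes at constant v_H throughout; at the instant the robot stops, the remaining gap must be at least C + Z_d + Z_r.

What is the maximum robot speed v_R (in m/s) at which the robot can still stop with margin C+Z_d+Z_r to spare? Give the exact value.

v_R_max = 23/10 m/s = 2.3000 m/s

at the boundary: (1/6)·v² + (41/75)·v + (-2139/1000) = 0
  disc = (41/75)² − 4·(1/6)·(-2139/1000) = 38809/22500 ; √disc = 197/150
  v_R = (−(41/75) + 197/150) / (2·(1/6)) = 23/10 m/s
check:
stop time T_s = (23/10)/3 = 0.7667 s
reaction-phase robot travel = 2.3000·0.0800 = 0.1840 m
robot covers 2.3000·0.7667 − ½·3.0000·0.7667² = 0.8817 m while stopping
human closes 1.4000·0.8467 = 1.1853 m
margins: 0.0400+0.0150+0.0150 = 0.0700 m
sum ≈ 0.1840+0.8817+1.1853+0.0700 ≈ 2.3210 m = S ✓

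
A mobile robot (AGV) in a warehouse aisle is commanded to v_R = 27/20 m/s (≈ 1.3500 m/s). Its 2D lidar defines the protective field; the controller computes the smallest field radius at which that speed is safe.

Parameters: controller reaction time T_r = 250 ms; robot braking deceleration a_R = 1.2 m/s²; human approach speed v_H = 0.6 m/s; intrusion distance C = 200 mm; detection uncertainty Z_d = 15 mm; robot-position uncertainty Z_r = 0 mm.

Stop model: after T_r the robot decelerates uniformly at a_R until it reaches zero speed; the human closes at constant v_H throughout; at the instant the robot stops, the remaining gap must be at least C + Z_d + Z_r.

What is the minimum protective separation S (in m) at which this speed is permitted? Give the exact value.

stop time T_s = (27/20)/(6/5) = 1.1250 s
robot covers v_R·T_r = 1.3500·0.2500 = 0.3375 m before braking
robot under decel: 1.3500²/(2·1.2000) = 0.7594 m
person approaches 0.6000·(0.2500+1.1250) = 0.8250 m
C+Z_d+Z_r = 0.2000+0.0150+0.0000 = 0.2150 m
S_min ≈ 0.3375+0.7594+0.8250+0.2150  ⇒  S_min = 3419/1600 m

S_min = 3419/1600 m = 2.1369 m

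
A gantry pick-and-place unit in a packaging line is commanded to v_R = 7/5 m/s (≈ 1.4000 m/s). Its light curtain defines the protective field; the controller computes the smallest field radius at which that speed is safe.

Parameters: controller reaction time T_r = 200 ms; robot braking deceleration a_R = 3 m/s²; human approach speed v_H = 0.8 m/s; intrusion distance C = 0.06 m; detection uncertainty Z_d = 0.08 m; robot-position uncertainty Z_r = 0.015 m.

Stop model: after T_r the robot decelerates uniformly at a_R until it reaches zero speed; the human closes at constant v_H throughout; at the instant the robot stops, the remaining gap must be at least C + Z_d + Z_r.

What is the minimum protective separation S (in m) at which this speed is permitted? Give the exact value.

S_min = 259/200 m = 1.2950 m

braking lasts T_s = (7/5)/3 = 0.4667 s
robot covers v_R·T_r = 1.4000·0.2000 = 0.2800 m before braking
robot under decel: 1.4000²/(2·3.0000) = 0.3267 m
person approaches 0.8000·(0.2000+0.4667) = 0.5333 m
residual clearance needed = 0.0600+0.0800+0.0150 = 0.1550 m
S_min ≈ 0.2800+0.3267+0.5333+0.1550  ⇒  S_min = 259/200 m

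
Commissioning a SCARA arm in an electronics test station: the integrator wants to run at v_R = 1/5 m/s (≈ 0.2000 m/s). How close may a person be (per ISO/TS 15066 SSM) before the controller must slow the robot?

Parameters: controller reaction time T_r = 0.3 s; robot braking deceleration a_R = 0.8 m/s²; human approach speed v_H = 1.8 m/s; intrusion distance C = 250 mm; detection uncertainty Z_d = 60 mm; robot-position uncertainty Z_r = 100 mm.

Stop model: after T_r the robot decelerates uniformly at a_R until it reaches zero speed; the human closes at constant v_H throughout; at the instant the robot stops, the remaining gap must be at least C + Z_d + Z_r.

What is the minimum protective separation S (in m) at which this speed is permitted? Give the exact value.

S_min = 297/200 m = 1.4850 m

stop time T_s = (1/5)/(4/5) = 0.2500 s
robot covers v_R·T_r = 0.2000·0.3000 = 0.0600 m before braking
robot under decel: 0.2000²/(2·0.8000) = 0.0250 m
human closes 1.8000·0.5500 = 0.9900 m
margins: 0.2500+0.0600+0.1000 = 0.4100 m
S_min ≈ 0.0600+0.0250+0.9900+0.4100  ⇒  S_min = 297/200 m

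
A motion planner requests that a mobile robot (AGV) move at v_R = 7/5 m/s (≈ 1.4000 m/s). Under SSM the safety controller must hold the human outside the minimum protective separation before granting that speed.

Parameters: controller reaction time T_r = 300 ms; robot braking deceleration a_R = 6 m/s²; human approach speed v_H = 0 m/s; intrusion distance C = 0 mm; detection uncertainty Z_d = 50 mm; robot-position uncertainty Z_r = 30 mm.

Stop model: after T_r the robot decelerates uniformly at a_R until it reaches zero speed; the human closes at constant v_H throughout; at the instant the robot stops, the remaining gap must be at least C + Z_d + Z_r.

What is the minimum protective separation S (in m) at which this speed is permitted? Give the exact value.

S_min = 199/300 m = 0.6633 m

T_s = v_R/a_R = (7/5)/6 = 0.2333 s
robot covers v_R·T_r = 1.4000·0.3000 = 0.4200 m before braking
robot under decel: 1.4000²/(2·6.0000) = 0.1633 m
human over T_r+T_s: 0.0000·(0.3000+0.2333) = 0.0000 m
residual clearance needed = 0.0000+0.0500+0.0300 = 0.0800 m
S_min ≈ 0.4200+0.1633+0.0000+0.0800  ⇒  S_min = 199/300 m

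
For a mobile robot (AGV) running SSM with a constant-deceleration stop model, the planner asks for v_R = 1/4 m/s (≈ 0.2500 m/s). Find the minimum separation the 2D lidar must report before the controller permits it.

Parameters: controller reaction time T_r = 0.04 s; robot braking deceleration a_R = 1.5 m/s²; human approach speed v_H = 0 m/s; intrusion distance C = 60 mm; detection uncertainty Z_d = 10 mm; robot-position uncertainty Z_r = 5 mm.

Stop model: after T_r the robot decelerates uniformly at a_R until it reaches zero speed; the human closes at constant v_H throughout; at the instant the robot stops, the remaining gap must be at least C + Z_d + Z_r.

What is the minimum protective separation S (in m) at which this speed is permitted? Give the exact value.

T_s = v_R/a_R = (1/4)/(3/2) = 0.1667 s
robot covers v_R·T_r = 0.2500·0.0400 = 0.0100 m before braking
robot covers 0.2500·0.1667 − ½·1.5000·0.1667² = 0.0208 m while stopping
person approaches 0.0000·(0.0400+0.1667) = 0.0000 m
C+Z_d+Z_r = 0.0600+0.0100+0.0050 = 0.0750 m
S_min ≈ 0.0100+0.0208+0.0000+0.0750  ⇒  S_min = 127/1200 m

S_min = 127/1200 m = 0.1058 m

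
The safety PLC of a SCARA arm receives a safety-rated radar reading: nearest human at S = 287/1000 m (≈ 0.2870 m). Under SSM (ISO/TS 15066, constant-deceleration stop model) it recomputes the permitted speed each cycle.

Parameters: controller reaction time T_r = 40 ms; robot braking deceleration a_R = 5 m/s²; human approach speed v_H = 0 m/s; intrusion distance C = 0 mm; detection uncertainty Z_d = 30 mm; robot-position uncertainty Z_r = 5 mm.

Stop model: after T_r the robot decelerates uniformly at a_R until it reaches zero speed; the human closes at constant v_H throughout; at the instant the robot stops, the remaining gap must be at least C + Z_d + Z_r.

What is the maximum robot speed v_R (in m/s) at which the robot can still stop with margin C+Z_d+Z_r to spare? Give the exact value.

collect terms ⇒ (1/10)·v_R² + (1/25)·v_R + (-63/250) = 0
  disc = (1/25)² − 4·(1/10)·(-63/250) = 64/625 ; √disc = 8/25
  v_R = (−(1/25) + 8/25) / (2·(1/10)) = 7/5 m/s
check:
braking lasts T_s = (7/5)/5 = 0.2800 s
reaction-phase robot travel = 1.4000·0.0400 = 0.0560 m
robot under decel: 1.4000²/(2·5.0000) = 0.1960 m
human closes 0.0000·0.3200 = 0.0000 m
residual clearance needed = 0.0000+0.0300+0.0050 = 0.0350 m
sum ≈ 0.0560+0.1960+0.0000+0.0350 ≈ 0.2870 m = S ✓

v_R_max = 7/5 m/s = 1.4000 m/s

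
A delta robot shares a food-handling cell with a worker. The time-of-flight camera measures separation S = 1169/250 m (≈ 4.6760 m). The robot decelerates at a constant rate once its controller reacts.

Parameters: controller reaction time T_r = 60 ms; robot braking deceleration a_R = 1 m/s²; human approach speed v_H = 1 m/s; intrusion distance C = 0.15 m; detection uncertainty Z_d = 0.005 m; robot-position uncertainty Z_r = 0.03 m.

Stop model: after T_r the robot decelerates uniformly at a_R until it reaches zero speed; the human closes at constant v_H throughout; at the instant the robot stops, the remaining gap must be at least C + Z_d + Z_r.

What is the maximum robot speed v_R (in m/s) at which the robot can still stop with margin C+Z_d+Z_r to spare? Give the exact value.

at the boundary: (1/2)·v² + (53/50)·v + (-4431/1000) = 0
  disc = (53/50)² − 4·(1/2)·(-4431/1000) = 6241/625 ; √disc = 79/25
  v_R = (−(53/50) + 79/25) / (2·(1/2)) = 21/10 m/s
check:
stop time T_s = (21/10)/1 = 2.1000 s
robot covers v_R·T_r = 2.1000·0.0600 = 0.1260 m before braking
robot covers 2.1000·2.1000 − ½·1.0000·2.1000² = 2.2050 m while stopping
human over T_r+T_s: 1.0000·(0.0600+2.1000) = 2.1600 m
C+Z_d+Z_r = 0.1500+0.0050+0.0300 = 0.1850 m
sum ≈ 0.1260+2.2050+2.1600+0.1850 ≈ 4.6760 m = S ✓

v_R_max = 21/10 m/s = 2.1000 m/s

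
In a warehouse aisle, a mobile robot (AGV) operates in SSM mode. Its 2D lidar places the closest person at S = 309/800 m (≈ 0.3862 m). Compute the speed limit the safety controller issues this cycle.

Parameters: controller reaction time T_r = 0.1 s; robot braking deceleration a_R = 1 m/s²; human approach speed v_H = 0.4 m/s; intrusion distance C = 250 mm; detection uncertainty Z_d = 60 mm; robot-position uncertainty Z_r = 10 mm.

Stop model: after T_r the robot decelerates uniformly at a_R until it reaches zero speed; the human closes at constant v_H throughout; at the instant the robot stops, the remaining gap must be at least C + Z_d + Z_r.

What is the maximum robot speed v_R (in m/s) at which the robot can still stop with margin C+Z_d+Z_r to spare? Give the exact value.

v_R_max = 1/20 m/s = 0.0500 m/s

collect terms ⇒ (1/2)·v_R² + (1/2)·v_R + (-21/800) = 0
  disc = (1/2)² − 4·(1/2)·(-21/800) = 121/400 ; √disc = 11/20
  v_R = (−(1/2) + 11/20) / (2·(1/2)) = 1/20 m/s
check:
stop time T_s = (1/20)/1 = 0.0500 s
reaction-phase robot travel = 0.0500·0.1000 = 0.0050 m
robot under decel: 0.0500²/(2·1.0000) = 0.0013 m
person approaches 0.4000·(0.1000+0.0500) = 0.0600 m
C+Z_d+Z_r = 0.2500+0.0600+0.0100 = 0.3200 m
sum ≈ 0.0050+0.0013+0.0600+0.3200 ≈ 0.3862 m = S ✓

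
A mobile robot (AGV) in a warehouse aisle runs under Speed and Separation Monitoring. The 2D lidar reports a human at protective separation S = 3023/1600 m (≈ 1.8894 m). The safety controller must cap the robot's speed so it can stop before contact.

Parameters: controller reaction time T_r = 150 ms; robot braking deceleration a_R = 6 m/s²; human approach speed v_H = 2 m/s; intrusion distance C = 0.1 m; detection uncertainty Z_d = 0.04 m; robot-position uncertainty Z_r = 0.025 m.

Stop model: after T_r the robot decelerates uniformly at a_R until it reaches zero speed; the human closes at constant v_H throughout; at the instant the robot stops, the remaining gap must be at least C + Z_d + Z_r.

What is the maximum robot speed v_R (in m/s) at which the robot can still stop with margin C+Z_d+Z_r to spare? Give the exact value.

collect terms ⇒ (1/12)·v_R² + (29/60)·v_R + (-2279/1600) = 0
  disc = (29/60)² − 4·(1/12)·(-2279/1600) = 10201/14400 ; √disc = 101/120
  v_R = (−(29/60) + 101/120) / (2·(1/12)) = 43/20 m/s
check:
T_s = v_R/a_R = (43/20)/6 = 0.3583 s
reaction-phase robot travel = 2.1500·0.1500 = 0.3225 m
robot under decel: 2.1500²/(2·6.0000) = 0.3852 m
human over T_r+T_s: 2.0000·(0.1500+0.3583) = 1.0167 m
C+Z_d+Z_r = 0.1000+0.0400+0.0250 = 0.1650 m
sum ≈ 0.3225+0.3852+1.0167+0.1650 ≈ 1.8894 m = S ✓

v_R_max = 43/20 m/s = 2.1500 m/s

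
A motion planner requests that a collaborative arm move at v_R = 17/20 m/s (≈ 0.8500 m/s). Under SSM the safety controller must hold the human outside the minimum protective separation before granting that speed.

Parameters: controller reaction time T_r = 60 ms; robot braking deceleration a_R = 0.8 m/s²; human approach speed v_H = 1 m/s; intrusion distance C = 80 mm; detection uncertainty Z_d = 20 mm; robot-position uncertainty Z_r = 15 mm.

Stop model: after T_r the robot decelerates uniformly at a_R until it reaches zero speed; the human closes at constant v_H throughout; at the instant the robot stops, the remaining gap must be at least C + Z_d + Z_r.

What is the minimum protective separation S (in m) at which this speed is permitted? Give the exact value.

stop time T_s = (17/20)/(4/5) = 1.0625 s
robot covers v_R·T_r = 0.8500·0.0600 = 0.0510 m before braking
robot under decel: 0.8500²/(2·0.8000) = 0.4516 m
human closes 1.0000·1.1225 = 1.1225 m
residual clearance needed = 0.0800+0.0200+0.0150 = 0.1150 m
S_min ≈ 0.0510+0.4516+1.1225+0.1150  ⇒  S_min = 27841/16000 m

S_min = 27841/16000 m = 1.7401 m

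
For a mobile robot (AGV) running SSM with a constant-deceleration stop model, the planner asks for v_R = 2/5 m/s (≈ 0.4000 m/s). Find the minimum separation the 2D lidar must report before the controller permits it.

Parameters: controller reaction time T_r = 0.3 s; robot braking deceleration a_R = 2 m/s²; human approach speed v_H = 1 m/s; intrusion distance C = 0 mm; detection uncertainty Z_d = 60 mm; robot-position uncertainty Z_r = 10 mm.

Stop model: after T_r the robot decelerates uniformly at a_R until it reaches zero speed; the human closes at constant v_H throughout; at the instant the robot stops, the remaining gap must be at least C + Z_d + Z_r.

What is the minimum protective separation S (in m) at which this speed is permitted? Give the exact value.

S_min = 73/100 m = 0.7300 m

T_s = v_R/a_R = (2/5)/2 = 0.2000 s
robot covers v_R·T_r = 0.4000·0.3000 = 0.1200 m before braking
robot under decel: 0.4000²/(2·2.0000) = 0.0400 m
person approaches 1.0000·(0.3000+0.2000) = 0.5000 m
margins: 0.0000+0.0600+0.0100 = 0.0700 m
S_min ≈ 0.1200+0.0400+0.5000+0.0700  ⇒  S_min = 73/100 m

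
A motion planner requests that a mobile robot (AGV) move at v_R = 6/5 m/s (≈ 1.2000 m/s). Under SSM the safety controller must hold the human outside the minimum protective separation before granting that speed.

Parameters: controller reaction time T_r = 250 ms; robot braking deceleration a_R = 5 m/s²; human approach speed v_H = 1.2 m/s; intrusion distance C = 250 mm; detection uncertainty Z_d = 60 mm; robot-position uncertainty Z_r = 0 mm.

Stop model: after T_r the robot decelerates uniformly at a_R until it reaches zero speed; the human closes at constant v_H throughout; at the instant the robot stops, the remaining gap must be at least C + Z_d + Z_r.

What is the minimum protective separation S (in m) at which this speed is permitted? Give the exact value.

S_min = 671/500 m = 1.3420 m

braking lasts T_s = (6/5)/5 = 0.2400 s
reaction-phase robot travel = 1.2000·0.2500 = 0.3000 m
braking distance = 1.2000²/(2·5.0000) = 0.1440 m
human over T_r+T_s: 1.2000·(0.2500+0.2400) = 0.5880 m
residual clearance needed = 0.2500+0.0600+0.0000 = 0.3100 m
S_min ≈ 0.3000+0.1440+0.5880+0.3100  ⇒  S_min = 671/500 m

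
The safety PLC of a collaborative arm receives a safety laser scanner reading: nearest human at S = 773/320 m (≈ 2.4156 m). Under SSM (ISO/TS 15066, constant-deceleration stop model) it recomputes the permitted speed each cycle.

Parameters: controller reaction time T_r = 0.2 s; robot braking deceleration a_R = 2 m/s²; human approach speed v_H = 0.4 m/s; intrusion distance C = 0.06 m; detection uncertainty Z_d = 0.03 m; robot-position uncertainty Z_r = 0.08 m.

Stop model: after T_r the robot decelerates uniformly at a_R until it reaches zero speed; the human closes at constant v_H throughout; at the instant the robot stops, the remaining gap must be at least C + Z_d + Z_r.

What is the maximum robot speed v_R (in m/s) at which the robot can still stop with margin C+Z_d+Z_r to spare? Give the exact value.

v_R_max = 9/4 m/s = 2.2500 m/s

quadratic (1/4)·v² + (2/5)·v + (-693/320) = 0
  disc = (2/5)² − 4·(1/4)·(-693/320) = 3721/1600 ; √disc = 61/40
  v_R = (−(2/5) + 61/40) / (2·(1/4)) = 9/4 m/s
check:
braking lasts T_s = (9/4)/2 = 1.1250 s
robot covers v_R·T_r = 2.2500·0.2000 = 0.4500 m before braking
robot covers 2.2500·1.1250 − ½·2.0000·1.1250² = 1.2656 m while stopping
human closes 0.4000·1.3250 = 0.5300 m
C+Z_d+Z_r = 0.0600+0.0300+0.0800 = 0.1700 m
sum ≈ 0.4500+1.2656+0.5300+0.1700 ≈ 2.4156 m = S ✓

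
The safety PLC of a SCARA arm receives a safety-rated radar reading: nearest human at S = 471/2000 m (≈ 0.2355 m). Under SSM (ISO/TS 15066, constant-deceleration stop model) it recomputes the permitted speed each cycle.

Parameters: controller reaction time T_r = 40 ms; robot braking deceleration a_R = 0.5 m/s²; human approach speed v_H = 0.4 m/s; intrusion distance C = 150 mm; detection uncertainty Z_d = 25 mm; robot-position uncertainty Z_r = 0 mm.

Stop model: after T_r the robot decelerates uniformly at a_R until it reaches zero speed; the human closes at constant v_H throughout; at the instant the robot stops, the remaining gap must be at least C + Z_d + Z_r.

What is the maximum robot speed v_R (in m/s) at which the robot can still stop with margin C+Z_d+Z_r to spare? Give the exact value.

quadratic (1)·v² + (21/25)·v + (-89/2000) = 0
  disc = (21/25)² − 4·(1)·(-89/2000) = 2209/2500 ; √disc = 47/50
  v_R = (−(21/25) + 47/50) / (2·(1)) = 1/20 m/s
check:
T_s = v_R/a_R = (1/20)/(1/2) = 0.1000 s
robot covers v_R·T_r = 0.0500·0.0400 = 0.0020 m before braking
braking distance = 0.0500²/(2·0.5000) = 0.0025 m
human over T_r+T_s: 0.4000·(0.0400+0.1000) = 0.0560 m
margins: 0.1500+0.0250+0.0000 = 0.1750 m
sum ≈ 0.0020+0.0025+0.0560+0.1750 ≈ 0.2355 m = S ✓

v_R_max = 1/20 m/s = 0.0500 m/s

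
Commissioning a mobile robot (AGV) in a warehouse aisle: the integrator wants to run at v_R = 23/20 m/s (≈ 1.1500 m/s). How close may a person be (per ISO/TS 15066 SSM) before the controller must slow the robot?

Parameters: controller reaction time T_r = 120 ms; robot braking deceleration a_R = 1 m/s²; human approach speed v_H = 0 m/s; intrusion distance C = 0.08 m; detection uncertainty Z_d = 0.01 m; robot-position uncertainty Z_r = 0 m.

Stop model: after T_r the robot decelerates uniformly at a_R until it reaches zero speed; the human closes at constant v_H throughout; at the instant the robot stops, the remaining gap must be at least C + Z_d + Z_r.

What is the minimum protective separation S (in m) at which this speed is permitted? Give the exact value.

T_s = v_R/a_R = (23/20)/1 = 1.1500 s
reaction-phase robot travel = 1.1500·0.1200 = 0.1380 m
braking distance = 1.1500²/(2·1.0000) = 0.6613 m
person approaches 0.0000·(0.1200+1.1500) = 0.0000 m
C+Z_d+Z_r = 0.0800+0.0100+0.0000 = 0.0900 m
S_min ≈ 0.1380+0.6613+0.0000+0.0900  ⇒  S_min = 3557/4000 m

S_min = 3557/4000 m = 0.8892 m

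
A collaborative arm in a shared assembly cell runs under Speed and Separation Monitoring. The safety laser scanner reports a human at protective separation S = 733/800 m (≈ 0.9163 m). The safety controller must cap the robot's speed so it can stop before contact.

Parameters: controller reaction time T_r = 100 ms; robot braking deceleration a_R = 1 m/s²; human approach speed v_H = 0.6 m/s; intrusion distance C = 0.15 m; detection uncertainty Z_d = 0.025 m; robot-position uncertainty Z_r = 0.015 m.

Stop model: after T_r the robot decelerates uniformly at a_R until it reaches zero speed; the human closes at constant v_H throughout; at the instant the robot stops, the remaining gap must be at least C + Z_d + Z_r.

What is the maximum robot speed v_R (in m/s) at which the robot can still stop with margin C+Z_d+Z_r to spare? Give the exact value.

at the boundary: (1/2)·v² + (7/10)·v + (-533/800) = 0
  disc = (7/10)² − 4·(1/2)·(-533/800) = 729/400 ; √disc = 27/20
  v_R = (−(7/10) + 27/20) / (2·(1/2)) = 13/20 m/s
check:
stop time T_s = (13/20)/1 = 0.6500 s
robot covers v_R·T_r = 0.6500·0.1000 = 0.0650 m before braking
braking distance = 0.6500²/(2·1.0000) = 0.2112 m
human over T_r+T_s: 0.6000·(0.1000+0.6500) = 0.4500 m
C+Z_d+Z_r = 0.1500+0.0250+0.0150 = 0.1900 m
sum ≈ 0.0650+0.2112+0.4500+0.1900 ≈ 0.9163 m = S ✓

v_R_max = 13/20 m/s = 0.6500 m/s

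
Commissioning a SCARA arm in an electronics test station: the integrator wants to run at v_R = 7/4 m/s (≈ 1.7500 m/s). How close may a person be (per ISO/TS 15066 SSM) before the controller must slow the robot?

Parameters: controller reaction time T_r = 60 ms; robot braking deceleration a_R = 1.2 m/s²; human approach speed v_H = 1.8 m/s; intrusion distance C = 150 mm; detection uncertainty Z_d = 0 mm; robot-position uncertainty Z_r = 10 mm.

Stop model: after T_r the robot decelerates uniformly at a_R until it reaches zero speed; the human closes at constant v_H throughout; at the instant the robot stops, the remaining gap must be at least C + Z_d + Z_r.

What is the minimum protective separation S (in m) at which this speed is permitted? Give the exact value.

T_s = v_R/a_R = (7/4)/(6/5) = 1.4583 s
robot in T_r: 1.7500·0.0600 = 0.1050 m
robot under decel: 1.7500²/(2·1.2000) = 1.2760 m
human over T_r+T_s: 1.8000·(0.0600+1.4583) = 2.7330 m
C+Z_d+Z_r = 0.1500+0.0000+0.0100 = 0.1600 m
S_min ≈ 0.1050+1.2760+2.7330+0.1600  ⇒  S_min = 102577/24000 m

S_min = 102577/24000 m = 4.2740 m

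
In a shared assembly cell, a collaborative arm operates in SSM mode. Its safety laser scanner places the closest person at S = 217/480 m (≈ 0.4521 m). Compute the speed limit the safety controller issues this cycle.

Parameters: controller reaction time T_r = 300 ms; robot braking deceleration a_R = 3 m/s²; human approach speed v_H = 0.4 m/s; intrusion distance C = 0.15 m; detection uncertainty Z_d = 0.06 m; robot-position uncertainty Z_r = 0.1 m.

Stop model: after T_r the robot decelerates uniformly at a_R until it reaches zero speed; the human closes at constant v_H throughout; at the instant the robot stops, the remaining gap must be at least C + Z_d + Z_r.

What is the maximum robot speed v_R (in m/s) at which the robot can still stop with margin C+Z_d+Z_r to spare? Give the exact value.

v_R_max = 1/20 m/s = 0.0500 m/s

collect terms ⇒ (1/6)·v_R² + (13/30)·v_R + (-53/2400) = 0
  disc = (13/30)² − 4·(1/6)·(-53/2400) = 81/400 ; √disc = 9/20
  v_R = (−(13/30) + 9/20) / (2·(1/6)) = 1/20 m/s
check:
stop time T_s = (1/20)/3 = 0.0167 s
reaction-phase robot travel = 0.0500·0.3000 = 0.0150 m
braking distance = 0.0500²/(2·3.0000) = 0.0004 m
human closes 0.4000·0.3167 = 0.1267 m
C+Z_d+Z_r = 0.1500+0.0600+0.1000 = 0.3100 m
sum ≈ 0.0150+0.0004+0.1267+0.3100 ≈ 0.4521 m = S ✓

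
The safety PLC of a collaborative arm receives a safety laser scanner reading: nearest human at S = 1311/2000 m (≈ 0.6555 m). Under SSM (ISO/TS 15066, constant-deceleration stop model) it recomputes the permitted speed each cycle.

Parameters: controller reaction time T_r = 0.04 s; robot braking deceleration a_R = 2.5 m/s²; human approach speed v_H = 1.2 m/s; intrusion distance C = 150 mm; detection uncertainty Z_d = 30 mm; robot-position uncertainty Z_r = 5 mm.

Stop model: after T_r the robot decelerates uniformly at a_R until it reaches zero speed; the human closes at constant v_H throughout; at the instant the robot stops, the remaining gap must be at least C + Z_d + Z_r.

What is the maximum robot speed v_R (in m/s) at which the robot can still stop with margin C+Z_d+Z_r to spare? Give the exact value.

collect terms ⇒ (1/5)·v_R² + (13/25)·v_R + (-169/400) = 0
  disc = (13/25)² − 4·(1/5)·(-169/400) = 1521/2500 ; √disc = 39/50
  v_R = (−(13/25) + 39/50) / (2·(1/5)) = 13/20 m/s
check:
stop time T_s = (13/20)/(5/2) = 0.2600 s
robot in T_r: 0.6500·0.0400 = 0.0260 m
robot under decel: 0.6500²/(2·2.5000) = 0.0845 m
person approaches 1.2000·(0.0400+0.2600) = 0.3600 m
C+Z_d+Z_r = 0.1500+0.0300+0.0050 = 0.1850 m
sum ≈ 0.0260+0.0845+0.3600+0.1850 ≈ 0.6555 m = S ✓

v_R_max = 13/20 m/s = 0.6500 m/s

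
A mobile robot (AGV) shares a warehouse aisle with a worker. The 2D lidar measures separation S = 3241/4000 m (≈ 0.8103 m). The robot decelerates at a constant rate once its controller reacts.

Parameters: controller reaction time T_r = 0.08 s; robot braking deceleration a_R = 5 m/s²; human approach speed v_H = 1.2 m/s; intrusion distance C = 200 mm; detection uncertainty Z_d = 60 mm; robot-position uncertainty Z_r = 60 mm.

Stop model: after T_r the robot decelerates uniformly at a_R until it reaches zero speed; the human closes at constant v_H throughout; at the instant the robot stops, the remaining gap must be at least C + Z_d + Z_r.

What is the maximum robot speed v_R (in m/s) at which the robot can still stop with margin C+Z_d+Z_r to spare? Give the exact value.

collect terms ⇒ (1/10)·v_R² + (8/25)·v_R + (-1577/4000) = 0
  disc = (8/25)² − 4·(1/10)·(-1577/4000) = 2601/10000 ; √disc = 51/100
  v_R = (−(8/25) + 51/100) / (2·(1/10)) = 19/20 m/s
check:
T_s = v_R/a_R = (19/20)/5 = 0.1900 s
robot covers v_R·T_r = 0.9500·0.0800 = 0.0760 m before braking
robot covers 0.9500·0.1900 − ½·5.0000·0.1900² = 0.0902 m while stopping
human over T_r+T_s: 1.2000·(0.0800+0.1900) = 0.3240 m
margins: 0.2000+0.0600+0.0600 = 0.3200 m
sum ≈ 0.0760+0.0902+0.3240+0.3200 ≈ 0.8103 m = S ✓

v_R_max = 19/20 m/s = 0.9500 m/s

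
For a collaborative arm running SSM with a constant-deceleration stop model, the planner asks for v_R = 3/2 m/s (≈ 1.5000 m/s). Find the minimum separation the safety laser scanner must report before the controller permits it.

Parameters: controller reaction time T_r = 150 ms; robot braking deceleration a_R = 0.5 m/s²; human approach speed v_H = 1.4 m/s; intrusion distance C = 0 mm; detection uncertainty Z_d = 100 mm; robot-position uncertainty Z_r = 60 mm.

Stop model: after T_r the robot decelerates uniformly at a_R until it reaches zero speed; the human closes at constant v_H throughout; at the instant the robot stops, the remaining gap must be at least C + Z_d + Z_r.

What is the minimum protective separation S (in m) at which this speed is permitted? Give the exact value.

braking lasts T_s = (3/2)/(1/2) = 3.0000 s
robot in T_r: 1.5000·0.1500 = 0.2250 m
robot under decel: 1.5000²/(2·0.5000) = 2.2500 m
human over T_r+T_s: 1.4000·(0.1500+3.0000) = 4.4100 m
C+Z_d+Z_r = 0.0000+0.1000+0.0600 = 0.1600 m
S_min ≈ 0.2250+2.2500+4.4100+0.1600  ⇒  S_min = 1409/200 m

S_min = 1409/200 m = 7.0450 m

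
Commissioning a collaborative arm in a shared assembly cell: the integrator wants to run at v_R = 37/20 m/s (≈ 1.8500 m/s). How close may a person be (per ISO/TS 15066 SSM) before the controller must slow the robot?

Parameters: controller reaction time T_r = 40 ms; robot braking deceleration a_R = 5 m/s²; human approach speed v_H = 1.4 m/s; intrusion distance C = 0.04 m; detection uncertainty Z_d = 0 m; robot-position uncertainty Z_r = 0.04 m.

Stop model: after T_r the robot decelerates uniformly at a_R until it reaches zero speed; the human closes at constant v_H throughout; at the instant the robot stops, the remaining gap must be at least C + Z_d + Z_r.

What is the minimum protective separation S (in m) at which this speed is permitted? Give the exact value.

S_min = 4281/4000 m = 1.0702 m

T_s = v_R/a_R = (37/20)/5 = 0.3700 s
robot in T_r: 1.8500·0.0400 = 0.0740 m
braking distance = 1.8500²/(2·5.0000) = 0.3422 m
human closes 1.4000·0.4100 = 0.5740 m
residual clearance needed = 0.0400+0.0000+0.0400 = 0.0800 m
S_min ≈ 0.0740+0.3422+0.5740+0.0800  ⇒  S_min = 4281/4000 m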